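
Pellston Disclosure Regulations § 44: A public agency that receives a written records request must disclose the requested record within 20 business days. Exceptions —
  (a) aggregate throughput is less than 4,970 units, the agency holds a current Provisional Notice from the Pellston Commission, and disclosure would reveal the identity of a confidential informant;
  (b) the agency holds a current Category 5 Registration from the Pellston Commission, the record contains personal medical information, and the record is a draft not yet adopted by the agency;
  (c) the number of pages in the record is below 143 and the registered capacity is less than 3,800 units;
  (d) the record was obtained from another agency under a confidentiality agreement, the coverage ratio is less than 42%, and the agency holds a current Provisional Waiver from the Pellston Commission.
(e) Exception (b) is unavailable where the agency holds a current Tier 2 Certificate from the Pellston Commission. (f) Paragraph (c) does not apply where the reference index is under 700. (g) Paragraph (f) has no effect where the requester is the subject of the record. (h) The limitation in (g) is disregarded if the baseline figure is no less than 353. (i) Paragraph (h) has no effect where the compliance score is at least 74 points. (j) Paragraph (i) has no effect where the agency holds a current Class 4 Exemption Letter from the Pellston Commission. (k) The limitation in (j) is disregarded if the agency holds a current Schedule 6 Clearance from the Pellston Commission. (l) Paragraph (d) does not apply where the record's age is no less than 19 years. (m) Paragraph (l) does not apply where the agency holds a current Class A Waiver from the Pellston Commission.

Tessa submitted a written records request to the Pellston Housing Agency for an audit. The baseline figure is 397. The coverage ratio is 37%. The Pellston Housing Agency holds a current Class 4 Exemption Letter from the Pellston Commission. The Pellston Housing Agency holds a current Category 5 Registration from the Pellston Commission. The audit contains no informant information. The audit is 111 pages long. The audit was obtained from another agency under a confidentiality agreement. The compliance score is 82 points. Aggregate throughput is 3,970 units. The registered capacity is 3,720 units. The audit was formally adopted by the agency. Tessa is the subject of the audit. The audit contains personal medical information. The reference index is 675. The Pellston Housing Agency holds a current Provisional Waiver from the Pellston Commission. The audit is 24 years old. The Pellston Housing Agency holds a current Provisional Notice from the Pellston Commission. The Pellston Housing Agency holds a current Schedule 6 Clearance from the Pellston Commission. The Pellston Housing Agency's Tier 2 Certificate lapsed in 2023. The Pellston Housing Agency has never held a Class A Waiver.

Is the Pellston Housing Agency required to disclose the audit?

Exception (a) fails — the audit contains no informant information.
Exception (b) fails — the audit has been formally adopted.
Exception (c) is satisfied on its face — the number of pages in the record is 111, below the 143 limit; the registered capacity is 3,720 units, less than the 3,800 units limit. Under paragraphs (f)–(k): (f) is triggered (the reference index is 675, under the 700 limit), but is set aside by (g): (g) applies — Tessa is the subject of the audit. (h) applies (the baseline figure is 397, meeting the 353 threshold), but is itself disapplied by (i): (i) operates against (h): the compliance score is 82 points, meeting the 74 points threshold. (j) applies (a current Class 4 Exemption Letter is held), but yields to (k): (k) operates — a current Schedule 6 Clearance is held. So (c) applies.
Exception (d): the audit was obtained under a confidentiality agreement; the coverage ratio is 37%, less than the 42% limit; a current Provisional Waiver is held — every condition holds. Turning to paragraphs (l)–(m): (l) operates against (d): the record's age is 24 years, meeting the 19 years threshold. (m) does not operate here (the Class A Waiver is not current), so (l) stands. So (d) is unavailable.

No — exception (c) applies; the Pellston Housing Agency is not required to disclose the audit.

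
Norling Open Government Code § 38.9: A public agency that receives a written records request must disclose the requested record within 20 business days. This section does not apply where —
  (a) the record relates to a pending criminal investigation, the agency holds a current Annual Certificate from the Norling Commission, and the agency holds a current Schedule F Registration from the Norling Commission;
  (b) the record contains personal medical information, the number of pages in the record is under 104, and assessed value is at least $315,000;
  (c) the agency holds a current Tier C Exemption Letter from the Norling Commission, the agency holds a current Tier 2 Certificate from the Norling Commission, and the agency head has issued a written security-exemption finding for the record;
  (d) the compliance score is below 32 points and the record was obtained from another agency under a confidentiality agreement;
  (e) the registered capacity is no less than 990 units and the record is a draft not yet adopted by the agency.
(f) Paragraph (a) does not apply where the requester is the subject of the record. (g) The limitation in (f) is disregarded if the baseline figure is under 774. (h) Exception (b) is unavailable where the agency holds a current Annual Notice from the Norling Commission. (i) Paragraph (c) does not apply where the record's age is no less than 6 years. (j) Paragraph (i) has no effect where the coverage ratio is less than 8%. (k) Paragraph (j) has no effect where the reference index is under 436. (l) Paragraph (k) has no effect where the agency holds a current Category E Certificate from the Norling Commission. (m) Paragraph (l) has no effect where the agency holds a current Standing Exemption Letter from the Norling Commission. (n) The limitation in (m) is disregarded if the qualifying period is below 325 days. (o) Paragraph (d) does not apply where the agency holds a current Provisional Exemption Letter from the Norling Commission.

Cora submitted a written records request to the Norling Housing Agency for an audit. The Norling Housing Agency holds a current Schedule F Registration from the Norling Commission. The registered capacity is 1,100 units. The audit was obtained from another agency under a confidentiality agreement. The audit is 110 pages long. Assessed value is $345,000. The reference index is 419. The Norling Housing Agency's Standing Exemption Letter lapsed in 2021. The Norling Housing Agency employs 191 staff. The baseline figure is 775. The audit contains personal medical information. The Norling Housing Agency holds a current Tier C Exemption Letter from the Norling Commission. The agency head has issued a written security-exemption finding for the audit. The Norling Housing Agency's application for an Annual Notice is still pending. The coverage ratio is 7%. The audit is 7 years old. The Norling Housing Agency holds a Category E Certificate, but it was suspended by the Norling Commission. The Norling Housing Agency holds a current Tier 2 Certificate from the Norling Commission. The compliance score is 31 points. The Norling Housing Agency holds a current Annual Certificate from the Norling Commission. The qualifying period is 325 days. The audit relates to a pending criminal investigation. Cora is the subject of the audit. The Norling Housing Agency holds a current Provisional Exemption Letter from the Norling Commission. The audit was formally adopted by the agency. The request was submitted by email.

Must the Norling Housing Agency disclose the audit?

Exception (a) is satisfied on its face — the audit relates to a pending investigation; a current Annual Certificate is held; a current Schedule F Registration is held. Turning to paragraphs (f)–(g): (f) is engaged — Cora is the subject of the audit. (g), which would lift (f), does not operate here — the baseline figure is 775, not under 774. (a) is therefore removed.
Exception (b) does not apply: the number of pages in the record is 110, not under 104.
Exception (c)'s conditions are all satisfied: a current Tier C Exemption Letter is held; a current Tier 2 Certificate is held; a written security-exemption finding has been issued. Turning to paragraphs (i)–(n): (i) is triggered — the record's age is 7 years, meeting the 6 years threshold. (j) is engaged (the coverage ratio is 7%, less than the 8% limit), but is overridden by (k): (k) is triggered — the reference index is 419, under the 436 limit. (l), which would lift (k), does not operate here — there is no Category E Certificate in force. So (c) is unavailable.
Exception (d): the compliance score is 31 points, below the 32 points limit; the audit was obtained under a confidentiality agreement — every condition holds. However, paragraph (o) must be considered: (o) applies — a current Provisional Exemption Letter is held. (d) is therefore removed.
Exception (e) fails — the audit has been formally adopted.
No exception is made out. the Norling Housing Agency falls within the general rule.

Yes — the Norling Housing Agency must disclose the audit.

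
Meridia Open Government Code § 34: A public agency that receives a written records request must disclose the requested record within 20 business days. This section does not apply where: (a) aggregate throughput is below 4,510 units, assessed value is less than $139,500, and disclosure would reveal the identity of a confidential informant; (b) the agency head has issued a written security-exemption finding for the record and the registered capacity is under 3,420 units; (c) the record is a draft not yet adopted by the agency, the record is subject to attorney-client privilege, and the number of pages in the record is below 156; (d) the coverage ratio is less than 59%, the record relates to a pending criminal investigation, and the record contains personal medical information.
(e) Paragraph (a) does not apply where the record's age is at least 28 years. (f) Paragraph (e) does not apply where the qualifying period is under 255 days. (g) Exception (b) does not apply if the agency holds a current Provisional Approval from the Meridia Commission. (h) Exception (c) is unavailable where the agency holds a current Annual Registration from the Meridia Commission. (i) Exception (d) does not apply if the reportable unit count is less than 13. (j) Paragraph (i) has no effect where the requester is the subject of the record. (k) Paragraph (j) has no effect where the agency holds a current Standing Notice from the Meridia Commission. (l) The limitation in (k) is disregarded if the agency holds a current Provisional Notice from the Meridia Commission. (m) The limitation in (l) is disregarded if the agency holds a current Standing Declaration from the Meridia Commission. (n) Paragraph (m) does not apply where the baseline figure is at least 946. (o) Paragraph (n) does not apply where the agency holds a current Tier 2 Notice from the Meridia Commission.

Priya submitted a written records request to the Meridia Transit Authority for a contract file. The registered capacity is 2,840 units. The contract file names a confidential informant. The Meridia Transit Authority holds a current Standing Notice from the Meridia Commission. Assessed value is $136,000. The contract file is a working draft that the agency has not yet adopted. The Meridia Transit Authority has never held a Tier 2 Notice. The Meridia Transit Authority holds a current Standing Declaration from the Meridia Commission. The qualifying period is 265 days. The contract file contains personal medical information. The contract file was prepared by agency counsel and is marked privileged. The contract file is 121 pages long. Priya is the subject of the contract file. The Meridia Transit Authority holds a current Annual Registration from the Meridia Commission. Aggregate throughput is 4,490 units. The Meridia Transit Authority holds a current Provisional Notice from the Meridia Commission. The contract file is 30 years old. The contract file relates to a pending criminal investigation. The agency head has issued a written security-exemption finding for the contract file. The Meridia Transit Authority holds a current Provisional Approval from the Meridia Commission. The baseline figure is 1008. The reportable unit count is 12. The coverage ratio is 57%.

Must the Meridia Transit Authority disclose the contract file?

Exception (a): aggregate throughput is 4,490 units, below the 4,510 units limit; assessed value is $136,000, less than the $139,500 limit; the contract file names a confidential informant — every condition holds. But applying paragraphs (e)–(f): (e) operates against (a): the record's age is 30 years, meeting the 28 years threshold. (f), which would lift (e), does not operate here — the qualifying period is 265 days, not under 255 days. (a) is therefore removed.
Exception (b): a written security-exemption finding has been issued; the registered capacity is 2,840 units, under the 3,420 units limit — every condition holds. Turning to paragraph (g): (g) applies — a current Provisional Approval is held. So (b) is unavailable.
Exception (c)'s conditions are all satisfied: the contract file is an unadopted draft; the contract file is privileged; the number of pages in the record is 121, below the 156 limit. However, paragraph (h) must be considered: (h) operates against (c): a current Annual Registration is held. Exception (c) does not apply.
Exception (d) is satisfied on its face — the coverage ratio is 57%, less than the 59% limit; the contract file relates to a pending investigation; the contract file contains personal medical information. Considering the limiting provisions: (i) operates (the reportable unit count is 12, less than the 13 limit), but is itself disapplied by (j): (j) operates against (i): Priya is the subject of the contract file. (k) is engaged (a current Standing Notice is held), but is overridden by (l): (l) operates against (k): a current Provisional Notice is held. (m) would limit (l) — a current Standing Declaration is held — but (n) sets (m) aside: (n) operates — the baseline figure is 1,008, meeting the 946 threshold. (o), which would lift (n), is inapplicable — no current Tier 2 Notice is held. So (d) applies.

No — exception (d) applies; the Meridia Transit Authority is not required to disclose the contract file.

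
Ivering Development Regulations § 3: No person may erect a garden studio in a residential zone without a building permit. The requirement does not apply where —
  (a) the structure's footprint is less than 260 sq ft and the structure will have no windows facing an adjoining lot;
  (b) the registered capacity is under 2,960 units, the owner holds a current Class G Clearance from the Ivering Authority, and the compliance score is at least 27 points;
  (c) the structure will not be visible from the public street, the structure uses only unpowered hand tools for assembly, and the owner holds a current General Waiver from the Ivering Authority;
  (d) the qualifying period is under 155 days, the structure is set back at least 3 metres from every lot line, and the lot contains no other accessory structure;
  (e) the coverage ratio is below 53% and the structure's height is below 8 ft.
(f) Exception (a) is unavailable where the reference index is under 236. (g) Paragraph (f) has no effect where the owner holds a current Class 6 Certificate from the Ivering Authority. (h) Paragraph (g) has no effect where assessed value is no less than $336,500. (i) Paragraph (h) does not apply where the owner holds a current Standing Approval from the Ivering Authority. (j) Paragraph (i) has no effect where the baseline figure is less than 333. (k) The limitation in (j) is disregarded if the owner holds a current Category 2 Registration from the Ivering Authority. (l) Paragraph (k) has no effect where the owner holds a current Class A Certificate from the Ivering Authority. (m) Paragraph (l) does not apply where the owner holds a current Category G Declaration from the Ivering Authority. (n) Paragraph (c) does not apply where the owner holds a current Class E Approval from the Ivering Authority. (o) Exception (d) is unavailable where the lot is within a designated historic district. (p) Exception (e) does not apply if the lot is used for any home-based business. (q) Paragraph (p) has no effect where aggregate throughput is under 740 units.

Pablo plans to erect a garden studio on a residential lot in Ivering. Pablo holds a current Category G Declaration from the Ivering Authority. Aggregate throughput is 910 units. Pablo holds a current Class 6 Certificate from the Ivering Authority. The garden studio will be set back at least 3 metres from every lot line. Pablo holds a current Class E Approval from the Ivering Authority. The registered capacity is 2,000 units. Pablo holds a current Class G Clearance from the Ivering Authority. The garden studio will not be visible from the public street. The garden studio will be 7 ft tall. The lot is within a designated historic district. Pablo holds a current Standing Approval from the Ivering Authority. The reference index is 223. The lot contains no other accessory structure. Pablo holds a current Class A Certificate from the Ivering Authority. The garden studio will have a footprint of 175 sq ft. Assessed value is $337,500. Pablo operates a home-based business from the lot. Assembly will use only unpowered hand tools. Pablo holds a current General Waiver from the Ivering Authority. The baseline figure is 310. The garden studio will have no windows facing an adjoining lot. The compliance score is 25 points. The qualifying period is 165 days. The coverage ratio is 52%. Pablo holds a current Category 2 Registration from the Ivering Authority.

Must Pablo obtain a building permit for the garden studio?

Exception (a) is satisfied on its face — the structure's footprint is 175 sq ft, less than the 260 sq ft limit; no windows face an adjoining lot. As to paragraphs (f)–(m): (f) applies (the reference index is 223, under the 236 limit), but is itself disapplied by (g): (g) operates against (f): a current Class 6 Certificate is held. (h) operates (assessed value is $337,500, meeting the $336,500 threshold), but yields to (i): (i) operates against (h): a current Standing Approval is held. (j) applies (the baseline figure is 310, less than the 333 limit), but is set aside by (k): (k) is triggered — a current Category 2 Registration is held. (l) is engaged (a current Class A Certificate is held), but is itself disapplied by (m): (m) is engaged — a current Category G Declaration is held. (a) remains available.
Exception (b) fails — the compliance score is 25 points, short of 27 points.
Exception (c) is satisfied on its face — the structure will not be visible from the street; assembly uses only hand tools; a current General Waiver is held. But applying paragraph (n): (n) operates against (c): a current Class E Approval is held. So (c) is unavailable.
Exception (d) requires that the qualifying period is under 155 days; but the qualifying period is 165 days, not under 155 days, so (d) is unavailable.
Exception (e)'s conditions are all satisfied: the coverage ratio is 52%, below the 53% limit; the structure's height is 7 ft, below the 8 ft limit. But: (p) operates against (e): a home-based business operates on the lot. (q), which would lift (p), is not triggered — aggregate throughput is 910 units, not under 740 units. (e) is therefore removed.

No — exception (a) applies; Pablo does not need a building permit.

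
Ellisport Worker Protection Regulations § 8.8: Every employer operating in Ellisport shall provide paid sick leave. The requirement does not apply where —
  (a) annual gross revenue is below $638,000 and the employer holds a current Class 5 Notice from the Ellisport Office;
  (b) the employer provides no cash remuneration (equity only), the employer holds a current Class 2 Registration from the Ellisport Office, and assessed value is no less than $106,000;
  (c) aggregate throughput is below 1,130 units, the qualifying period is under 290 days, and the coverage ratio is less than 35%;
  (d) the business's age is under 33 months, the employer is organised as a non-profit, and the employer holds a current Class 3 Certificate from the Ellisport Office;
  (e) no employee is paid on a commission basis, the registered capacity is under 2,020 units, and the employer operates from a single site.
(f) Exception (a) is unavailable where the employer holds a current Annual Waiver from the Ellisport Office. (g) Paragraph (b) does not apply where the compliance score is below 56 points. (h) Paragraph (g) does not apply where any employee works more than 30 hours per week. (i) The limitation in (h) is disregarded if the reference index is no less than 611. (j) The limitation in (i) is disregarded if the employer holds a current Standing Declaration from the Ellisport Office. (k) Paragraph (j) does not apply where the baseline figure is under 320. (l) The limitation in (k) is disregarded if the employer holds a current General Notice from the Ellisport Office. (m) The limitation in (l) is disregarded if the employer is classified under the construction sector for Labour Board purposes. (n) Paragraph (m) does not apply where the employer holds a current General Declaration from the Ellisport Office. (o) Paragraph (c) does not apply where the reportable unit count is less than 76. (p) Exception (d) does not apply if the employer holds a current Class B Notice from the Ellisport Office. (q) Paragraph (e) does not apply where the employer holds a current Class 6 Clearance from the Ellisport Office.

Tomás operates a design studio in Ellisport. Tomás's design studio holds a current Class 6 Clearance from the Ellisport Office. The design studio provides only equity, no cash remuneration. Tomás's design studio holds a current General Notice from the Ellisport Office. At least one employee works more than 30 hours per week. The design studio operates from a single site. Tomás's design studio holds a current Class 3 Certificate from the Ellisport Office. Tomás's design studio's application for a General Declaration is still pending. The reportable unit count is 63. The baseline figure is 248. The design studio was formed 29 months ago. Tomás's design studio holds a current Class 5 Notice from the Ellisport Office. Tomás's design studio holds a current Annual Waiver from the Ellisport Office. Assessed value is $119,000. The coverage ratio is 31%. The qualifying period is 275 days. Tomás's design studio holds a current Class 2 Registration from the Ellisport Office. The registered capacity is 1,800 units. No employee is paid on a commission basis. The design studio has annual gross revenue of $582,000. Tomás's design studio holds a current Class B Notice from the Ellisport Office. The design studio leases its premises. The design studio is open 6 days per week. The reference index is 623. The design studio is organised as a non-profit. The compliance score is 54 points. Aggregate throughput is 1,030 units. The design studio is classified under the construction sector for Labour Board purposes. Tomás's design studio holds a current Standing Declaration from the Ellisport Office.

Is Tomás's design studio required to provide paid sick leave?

Exception (a): annual gross revenue is $582,000, below the $638,000 limit; a current Class 5 Notice is held — every condition holds. However, paragraph (f) must be considered: (f) operates against (a): a current Annual Waiver is held. So (a) is unavailable.
Exception (b)'s conditions are all satisfied: remuneration is equity-only; a current Class 2 Registration is held; assessed value is $119,000, meeting the $106,000 threshold. However, paragraphs (g)–(n) must be considered: (g) applies — the compliance score is 54 points, below the 56 points limit. (h) would limit (g) — at least one employee exceeds 30 hours/week — but (i) sets (h) aside: (i) operates against (h): the reference index is 623, meeting the 611 threshold. (j) would limit (i) — a current Standing Declaration is held — but (k) sets (j) aside: (k) operates against (j): the baseline figure is 248, under the 320 limit. (l) would limit (k) — a current General Notice is held — but (m) sets (l) aside: (m) operates against (l): the design studio is classified under the construction sector. (n), which would lift (m), is inapplicable — the General Declaration is not current. So (b) is unavailable.
Exception (c): aggregate throughput is 1,030 units, below the 1,130 units limit; the qualifying period is 275 days, under the 290 days limit; the coverage ratio is 31%, less than the 35% limit — every condition holds. Turning to paragraph (o): (o) operates — the reportable unit count is 63, less than the 76 limit. Exception (c) does not apply.
Exception (d): the business's age is 29 months, under the 33 months limit; the employer is a non-profit; a current Class 3 Certificate is held — every condition holds. Turning to paragraph (p): (p) operates against (d): a current Class B Notice is held. (d) is therefore removed.
All of (e)'s requirements are met (no employee is paid on commission; the registered capacity is 1,800 units, under the 2,020 units limit; the employer operates from a single site). Turning to paragraph (q): (q) operates against (e): a current Class 6 Clearance is held. Exception (e) does not apply.
Every exception is unavailable, so the rule governs.

Yes — Tomás's design studio must provide paid sick leave.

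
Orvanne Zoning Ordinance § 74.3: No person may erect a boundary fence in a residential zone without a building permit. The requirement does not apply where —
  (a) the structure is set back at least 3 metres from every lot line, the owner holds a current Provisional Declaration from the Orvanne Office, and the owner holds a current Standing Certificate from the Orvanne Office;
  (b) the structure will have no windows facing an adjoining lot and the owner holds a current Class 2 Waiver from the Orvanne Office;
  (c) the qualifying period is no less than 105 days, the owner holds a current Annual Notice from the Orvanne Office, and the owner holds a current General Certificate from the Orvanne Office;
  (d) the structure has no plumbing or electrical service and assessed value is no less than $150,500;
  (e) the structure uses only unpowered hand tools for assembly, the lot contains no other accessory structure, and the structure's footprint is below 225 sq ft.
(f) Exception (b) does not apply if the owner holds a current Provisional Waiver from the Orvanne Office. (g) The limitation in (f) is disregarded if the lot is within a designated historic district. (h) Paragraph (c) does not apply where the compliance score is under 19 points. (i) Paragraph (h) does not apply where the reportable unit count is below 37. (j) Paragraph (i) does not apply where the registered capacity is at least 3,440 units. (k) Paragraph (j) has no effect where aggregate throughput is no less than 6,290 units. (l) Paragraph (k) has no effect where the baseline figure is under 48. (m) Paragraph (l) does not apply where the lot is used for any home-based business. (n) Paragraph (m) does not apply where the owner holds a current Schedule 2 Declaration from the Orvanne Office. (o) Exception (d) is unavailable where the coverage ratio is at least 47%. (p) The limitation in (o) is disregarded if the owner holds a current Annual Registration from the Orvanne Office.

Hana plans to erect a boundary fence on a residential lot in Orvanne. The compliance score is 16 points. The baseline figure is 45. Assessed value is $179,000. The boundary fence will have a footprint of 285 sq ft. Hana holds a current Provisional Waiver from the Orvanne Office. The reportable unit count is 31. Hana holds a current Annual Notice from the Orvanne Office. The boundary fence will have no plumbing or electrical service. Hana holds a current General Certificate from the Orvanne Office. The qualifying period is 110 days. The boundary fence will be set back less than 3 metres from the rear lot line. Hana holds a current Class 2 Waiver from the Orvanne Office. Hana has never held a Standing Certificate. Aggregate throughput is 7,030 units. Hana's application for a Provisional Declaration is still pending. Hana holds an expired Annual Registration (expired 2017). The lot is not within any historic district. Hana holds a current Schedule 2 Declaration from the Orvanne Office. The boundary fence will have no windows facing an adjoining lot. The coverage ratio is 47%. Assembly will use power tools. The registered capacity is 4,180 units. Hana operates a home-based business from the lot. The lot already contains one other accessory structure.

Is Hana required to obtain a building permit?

Yes — Hana must obtain a building permit.

Exception (a) does not apply: the rear setback is under 3 m.
Exception (b) is satisfied on its face — no windows face an adjoining lot; a current Class 2 Waiver is held. But applying paragraphs (f)–(g): (f) is engaged — a current Provisional Waiver is held. (g) is inapplicable (the lot is not in a historic district), so (f) stands. So (b) is unavailable.
All of (c)'s requirements are met (the qualifying period is 110 days, meeting the 105 days threshold; a current Annual Notice is held; a current General Certificate is held). Turning to paragraphs (h)–(n): (h) operates against (c): the compliance score is 16 points, under the 19 points limit. (i) is engaged (the reportable unit count is 31, below the 37 limit), but is itself disapplied by (j): (j) applies — the registered capacity is 4,180 units, meeting the 3,440 units threshold. (k) would limit (j) — aggregate throughput is 7,030 units, meeting the 6,290 units threshold — but (l) sets (k) aside: (l) operates — the baseline figure is 45, under the 48 limit. (m) is triggered (a home-based business operates on the lot), but is itself disapplied by (n): (n) is triggered — a current Schedule 2 Declaration is held. (c) is therefore removed.
Exception (d): there is no plumbing or electrical service; assessed value is $179,000, meeting the $150,500 threshold — every condition holds. But: (o) is triggered — the coverage ratio is 47%, meeting the 47% threshold. (p), which would lift (o), does not operate here — the Annual Registration is not current. (d) is therefore removed.
Exception (e) does not apply: assembly uses power tools.
No exception applies. The general rule governs.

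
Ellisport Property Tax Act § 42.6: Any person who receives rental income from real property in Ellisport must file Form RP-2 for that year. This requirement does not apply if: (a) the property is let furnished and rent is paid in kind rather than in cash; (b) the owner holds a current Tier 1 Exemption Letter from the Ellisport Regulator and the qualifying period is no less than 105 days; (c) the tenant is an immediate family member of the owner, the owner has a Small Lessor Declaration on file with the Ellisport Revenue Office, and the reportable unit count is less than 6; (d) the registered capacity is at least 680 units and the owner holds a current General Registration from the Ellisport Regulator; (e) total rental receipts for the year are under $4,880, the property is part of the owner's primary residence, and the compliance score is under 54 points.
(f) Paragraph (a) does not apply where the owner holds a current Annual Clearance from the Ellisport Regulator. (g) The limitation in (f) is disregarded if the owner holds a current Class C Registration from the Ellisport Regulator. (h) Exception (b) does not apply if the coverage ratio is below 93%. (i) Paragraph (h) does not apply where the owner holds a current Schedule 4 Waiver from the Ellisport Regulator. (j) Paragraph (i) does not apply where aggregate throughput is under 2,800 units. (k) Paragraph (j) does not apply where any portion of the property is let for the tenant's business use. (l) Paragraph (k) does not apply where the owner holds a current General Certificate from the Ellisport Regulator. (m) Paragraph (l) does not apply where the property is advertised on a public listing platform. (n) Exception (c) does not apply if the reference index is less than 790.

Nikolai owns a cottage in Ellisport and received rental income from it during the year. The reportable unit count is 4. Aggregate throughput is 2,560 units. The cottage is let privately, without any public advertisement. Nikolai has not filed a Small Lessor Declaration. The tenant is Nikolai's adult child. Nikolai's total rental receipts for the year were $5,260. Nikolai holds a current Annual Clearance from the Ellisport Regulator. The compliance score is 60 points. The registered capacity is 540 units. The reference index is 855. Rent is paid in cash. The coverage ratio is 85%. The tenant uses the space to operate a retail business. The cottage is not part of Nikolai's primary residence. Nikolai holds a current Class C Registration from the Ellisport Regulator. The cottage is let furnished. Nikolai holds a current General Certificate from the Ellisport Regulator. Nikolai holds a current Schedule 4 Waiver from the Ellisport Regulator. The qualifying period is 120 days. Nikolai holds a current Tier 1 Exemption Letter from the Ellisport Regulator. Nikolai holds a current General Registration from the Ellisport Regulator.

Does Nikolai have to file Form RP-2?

Exception (a) requires that rent is paid in kind rather than in cash; but rent is paid in cash, so (a) is unavailable.
Exception (b)'s conditions are all satisfied: a current Tier 1 Exemption Letter is held; the qualifying period is 120 days, meeting the 105 days threshold. But: (h) is triggered — the coverage ratio is 85%, below the 93% limit. (i) operates (a current Schedule 4 Waiver is held), but is itself disapplied by (j): (j) operates against (i): aggregate throughput is 2,560 units, under the 2,800 units limit. (k) applies (the space is let for business use), but is itself disapplied by (l): (l) operates against (k): a current General Certificate is held. (m) does not operate here (the property is let privately without advertisement), so (l) stands. Exception (b) does not apply.
Exception (c) fails — no Small Lessor Declaration is on file.
Exception (d) does not apply: the registered capacity is 540 units, short of 680 units.
Exception (e) requires that total rental receipts for the year are under $4,880; but total rental receipts for the year are $5,260, not under $4,880, so (e) is unavailable.
Every exception is unavailable, so the rule governs.

Yes — Nikolai must file Form RP-2.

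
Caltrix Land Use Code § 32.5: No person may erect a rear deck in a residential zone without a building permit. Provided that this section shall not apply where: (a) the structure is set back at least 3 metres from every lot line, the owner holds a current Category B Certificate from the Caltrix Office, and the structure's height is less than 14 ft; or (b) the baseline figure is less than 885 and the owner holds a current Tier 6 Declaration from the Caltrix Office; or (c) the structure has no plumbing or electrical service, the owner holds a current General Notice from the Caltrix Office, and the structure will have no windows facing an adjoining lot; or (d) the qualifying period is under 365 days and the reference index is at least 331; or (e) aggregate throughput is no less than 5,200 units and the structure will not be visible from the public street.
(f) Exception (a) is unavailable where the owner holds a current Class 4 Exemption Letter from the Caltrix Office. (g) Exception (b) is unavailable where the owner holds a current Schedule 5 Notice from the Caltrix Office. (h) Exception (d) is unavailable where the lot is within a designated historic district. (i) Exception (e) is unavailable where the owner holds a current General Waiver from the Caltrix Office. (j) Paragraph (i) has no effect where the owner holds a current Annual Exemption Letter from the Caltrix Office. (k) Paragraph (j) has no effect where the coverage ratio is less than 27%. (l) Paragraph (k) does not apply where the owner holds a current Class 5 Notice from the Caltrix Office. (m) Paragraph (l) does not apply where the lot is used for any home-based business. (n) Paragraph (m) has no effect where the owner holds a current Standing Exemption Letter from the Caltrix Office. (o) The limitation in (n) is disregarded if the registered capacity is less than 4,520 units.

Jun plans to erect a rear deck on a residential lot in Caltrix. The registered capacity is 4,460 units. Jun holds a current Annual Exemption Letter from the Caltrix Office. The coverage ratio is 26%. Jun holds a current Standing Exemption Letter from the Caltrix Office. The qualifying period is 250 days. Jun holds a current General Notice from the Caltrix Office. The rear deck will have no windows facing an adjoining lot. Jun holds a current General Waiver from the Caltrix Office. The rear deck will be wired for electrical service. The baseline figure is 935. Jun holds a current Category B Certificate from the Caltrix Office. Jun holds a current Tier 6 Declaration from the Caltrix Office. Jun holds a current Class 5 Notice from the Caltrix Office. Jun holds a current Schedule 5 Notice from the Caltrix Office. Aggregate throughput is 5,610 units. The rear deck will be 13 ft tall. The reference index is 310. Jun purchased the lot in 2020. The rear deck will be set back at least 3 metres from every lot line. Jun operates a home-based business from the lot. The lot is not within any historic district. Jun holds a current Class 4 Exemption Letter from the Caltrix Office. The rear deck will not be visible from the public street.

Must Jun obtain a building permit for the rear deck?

Exception (a)'s conditions are all satisfied: the setback is at least 3 m on every side; a current Category B Certificate is held; the structure's height is 13 ft, less than the 14 ft limit. But applying paragraph (f): (f) is engaged — a current Class 4 Exemption Letter is held. Exception (a) does not apply.
Exception (b) fails — the baseline figure is 935, not less than 885.
Exception (c) fails — electrical service is planned.
Exception (d) does not apply: the reference index is 310, short of 331.
Exception (e) is satisfied on its face — aggregate throughput is 5,610 units, meeting the 5,200 units threshold; the structure will not be visible from the street. But: (i) operates against (e): a current General Waiver is held. (j) applies (a current Annual Exemption Letter is held), but is displaced by (k): (k) applies — the coverage ratio is 26%, less than the 27% limit. (l) applies (a current Class 5 Notice is held), but is overridden by (m): (m) operates — a home-based business operates on the lot. (n) is engaged (a current Standing Exemption Letter is held), but is overridden by (o): (o) operates against (n): the registered capacity is 4,460 units, less than the 4,520 units limit. So (e) is unavailable.
None of the exceptions is available; § 32.5 applies in full.

Yes — Jun must obtain a building permit.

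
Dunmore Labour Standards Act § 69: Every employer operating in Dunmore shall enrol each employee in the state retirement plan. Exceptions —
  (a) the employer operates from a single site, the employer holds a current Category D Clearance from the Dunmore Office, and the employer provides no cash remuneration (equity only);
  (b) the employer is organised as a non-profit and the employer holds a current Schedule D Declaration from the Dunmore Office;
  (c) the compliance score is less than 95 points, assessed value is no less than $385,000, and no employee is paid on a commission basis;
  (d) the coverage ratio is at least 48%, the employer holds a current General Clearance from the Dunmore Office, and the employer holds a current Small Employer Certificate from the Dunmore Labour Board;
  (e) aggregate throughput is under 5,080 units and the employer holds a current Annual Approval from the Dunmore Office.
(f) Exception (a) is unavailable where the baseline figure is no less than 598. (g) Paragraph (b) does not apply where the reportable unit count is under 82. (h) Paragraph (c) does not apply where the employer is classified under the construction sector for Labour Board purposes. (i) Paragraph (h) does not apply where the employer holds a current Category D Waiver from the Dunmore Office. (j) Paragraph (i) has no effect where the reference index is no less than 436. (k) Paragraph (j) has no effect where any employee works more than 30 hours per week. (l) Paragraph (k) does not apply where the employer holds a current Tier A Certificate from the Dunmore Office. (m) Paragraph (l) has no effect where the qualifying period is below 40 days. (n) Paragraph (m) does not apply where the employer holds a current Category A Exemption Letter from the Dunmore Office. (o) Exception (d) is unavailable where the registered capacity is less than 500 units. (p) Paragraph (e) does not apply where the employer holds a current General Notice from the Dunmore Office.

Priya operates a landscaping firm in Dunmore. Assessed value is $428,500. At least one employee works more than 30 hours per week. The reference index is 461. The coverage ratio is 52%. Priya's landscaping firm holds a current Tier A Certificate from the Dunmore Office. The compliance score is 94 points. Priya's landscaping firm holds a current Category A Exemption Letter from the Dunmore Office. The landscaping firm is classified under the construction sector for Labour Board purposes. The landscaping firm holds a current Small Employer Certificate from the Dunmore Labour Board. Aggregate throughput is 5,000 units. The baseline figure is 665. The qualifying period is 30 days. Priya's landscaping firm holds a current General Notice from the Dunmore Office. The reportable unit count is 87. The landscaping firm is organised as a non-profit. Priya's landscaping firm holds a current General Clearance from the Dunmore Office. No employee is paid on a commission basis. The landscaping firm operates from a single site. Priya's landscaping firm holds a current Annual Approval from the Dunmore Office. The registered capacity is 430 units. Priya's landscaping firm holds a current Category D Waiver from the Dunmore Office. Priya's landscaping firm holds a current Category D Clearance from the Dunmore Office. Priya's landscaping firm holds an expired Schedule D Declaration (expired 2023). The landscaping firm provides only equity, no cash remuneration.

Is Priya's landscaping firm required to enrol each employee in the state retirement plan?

Yes — Priya's landscaping firm must enrol each employee in the state retirement plan.

Exception (a) is satisfied on its face — the employer operates from a single site; a current Category D Clearance is held; remuneration is equity-only. Turning to paragraph (f): (f) is triggered — the baseline figure is 665, meeting the 598 threshold. (a) is therefore removed.
Exception (b) fails — the Schedule D Declaration is not current.
Exception (c)'s conditions are all satisfied: the compliance score is 94 points, less than the 95 points limit; assessed value is $428,500, meeting the $385,000 threshold; no employee is paid on commission. Turning to paragraphs (h)–(n): (h) operates against (c): the landscaping firm is classified under the construction sector. (i) is triggered (a current Category D Waiver is held), but is itself disapplied by (j): (j) operates against (i): the reference index is 461, meeting the 436 threshold. (k) would limit (j) — at least one employee exceeds 30 hours/week — but (l) sets (k) aside: (l) operates against (k): a current Tier A Certificate is held. (m) would limit (l) — the qualifying period is 30 days, below the 40 days limit — but (n) sets (m) aside: (n) operates against (m): a current Category A Exemption Letter is held. Exception (c) does not apply.
Exception (d): the coverage ratio is 52%, meeting the 48% threshold; a current General Clearance is held; a current Small Employer Certificate is held — every condition holds. But: (o) operates against (d): the registered capacity is 430 units, less than the 500 units limit. Exception (d) does not apply.
All of (e)'s requirements are met (aggregate throughput is 5,000 units, under the 5,080 units limit; a current Annual Approval is held). But applying paragraph (p): (p) is engaged — a current General Notice is held. (e) is therefore removed.
Every exception is unavailable, so the rule governs.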